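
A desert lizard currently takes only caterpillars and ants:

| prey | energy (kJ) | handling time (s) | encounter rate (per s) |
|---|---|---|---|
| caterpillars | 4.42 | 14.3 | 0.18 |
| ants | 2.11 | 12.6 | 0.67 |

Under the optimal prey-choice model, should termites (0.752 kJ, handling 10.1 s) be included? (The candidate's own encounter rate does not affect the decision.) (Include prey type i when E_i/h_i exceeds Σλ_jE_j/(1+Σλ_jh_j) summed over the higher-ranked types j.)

Intake rate on the current diet: R = (0.18×4.42 + 0.67×2.11) / (1 + 0.18×14.3 + 0.67×12.6) = 2.209/12.02 = 0.1839 kJ/s.
Profitability of termites: 0.752/10.1 = 0.07446 kJ/s.
0.07446 < 0.1839, so adding termites would lower the average — exclude it.

No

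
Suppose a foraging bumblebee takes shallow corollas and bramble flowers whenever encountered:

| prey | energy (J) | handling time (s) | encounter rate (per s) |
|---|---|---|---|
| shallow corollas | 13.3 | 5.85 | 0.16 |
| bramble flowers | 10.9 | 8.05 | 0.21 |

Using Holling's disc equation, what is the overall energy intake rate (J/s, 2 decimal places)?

1.22 J/s

R = (0.16×13.3 + 0.21×10.9) / (1 + 0.16×5.85 + 0.21×8.05) = 4.417/3.627 = 1.218 J/s.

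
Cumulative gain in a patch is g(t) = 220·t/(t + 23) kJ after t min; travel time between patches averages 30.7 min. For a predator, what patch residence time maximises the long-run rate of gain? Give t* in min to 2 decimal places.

26.57 min

Optimal t* satisfies g'(t*) = g(t*)/(T + t*).
g'(t) = 220·23/(t + 23)². Setting 220·23/(t+23)² = 220t/[(t+23)(30.7+t)] gives 23(30.7+t) = t(t+23), so t² = 23×30.7 = 706.1.
t* = √706.1 = 26.57 min.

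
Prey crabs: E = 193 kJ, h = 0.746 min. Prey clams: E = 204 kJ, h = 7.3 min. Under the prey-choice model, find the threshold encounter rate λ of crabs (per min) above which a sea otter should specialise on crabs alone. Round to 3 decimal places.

0.162 per min

At the threshold, the rate on crabs alone equals the profitability of clams: λ·193/(1 + λ·0.746) = 204/7.3 = 27.95.
Rearranging, λ(193 − 27.95×0.746) = 27.95, so λ = 27.95/172.2 = 0.1623 per min.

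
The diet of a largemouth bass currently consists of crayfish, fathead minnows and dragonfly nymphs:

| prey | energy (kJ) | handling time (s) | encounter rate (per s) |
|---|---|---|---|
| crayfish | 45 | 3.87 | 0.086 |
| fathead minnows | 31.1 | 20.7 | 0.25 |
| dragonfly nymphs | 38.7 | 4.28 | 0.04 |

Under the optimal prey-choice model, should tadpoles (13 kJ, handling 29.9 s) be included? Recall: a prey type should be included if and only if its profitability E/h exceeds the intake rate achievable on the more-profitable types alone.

No

Intake rate on the current diet: R = (0.086×45 + 0.25×31.1 + 0.04×38.7) / (1 + 0.086×3.87 + 0.25×20.7 + 0.04×4.28) = 13.19/6.679 = 1.975 kJ/s.
tadpoles: E/h = 13/29.9 = 0.4348 kJ/s.
0.4348 < 1.975, so adding tadpoles would lower the average — exclude it.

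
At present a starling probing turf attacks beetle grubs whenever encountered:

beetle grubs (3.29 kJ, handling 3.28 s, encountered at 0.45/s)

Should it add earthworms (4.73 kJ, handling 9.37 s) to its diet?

No

Current rate: (0.45×3.29)/(1 + 0.45×3.28) = 0.5979 kJ/s.
Profitability of earthworms: 4.73/9.37 = 0.5048 kJ/s.
0.5048 < 0.5979, so adding earthworms would lower the average — exclude it.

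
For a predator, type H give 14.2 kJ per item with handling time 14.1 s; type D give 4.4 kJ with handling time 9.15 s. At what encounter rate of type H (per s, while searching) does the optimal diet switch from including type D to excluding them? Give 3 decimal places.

The zero-one rule: include type D iff E₂/h₂ > λE₁/(1+λh₁). Equality gives the switch point.
λE₁h₂ = E₂ + λE₂h₁ ⇒ λ = E₂/(E₁h₂ − E₂h₁) = 4.4/(129.9 − 62.04) = 0.06481 per s.

0.065 per s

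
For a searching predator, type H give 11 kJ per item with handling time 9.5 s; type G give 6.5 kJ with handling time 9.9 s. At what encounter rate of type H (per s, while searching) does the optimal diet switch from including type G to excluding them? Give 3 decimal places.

At the threshold, the rate on type H alone equals the profitability of type G: λ·11/(1 + λ·9.5) = 6.5/9.9 = 0.6566.
Rearranging, λ(11 − 0.6566×9.5) = 0.6566, so λ = 0.6566/4.763 = 0.1379 per s.

0.138 per s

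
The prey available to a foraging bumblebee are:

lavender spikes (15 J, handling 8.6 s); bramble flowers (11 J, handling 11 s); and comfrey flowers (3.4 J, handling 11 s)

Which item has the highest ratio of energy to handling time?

In descending order of E/h:
lavender spikes: 15/8.6 = 1.74 J/s
bramble flowers: 11/11 = 1 J/s
comfrey flowers: 3.4/11 = 0.309 J/s

lavender spikes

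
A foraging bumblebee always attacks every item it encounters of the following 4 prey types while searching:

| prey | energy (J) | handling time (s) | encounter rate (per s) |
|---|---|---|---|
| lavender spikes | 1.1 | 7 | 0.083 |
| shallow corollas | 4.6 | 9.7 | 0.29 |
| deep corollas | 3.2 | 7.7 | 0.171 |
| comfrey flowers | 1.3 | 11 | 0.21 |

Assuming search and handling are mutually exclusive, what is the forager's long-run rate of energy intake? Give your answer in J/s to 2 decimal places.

R = (0.083×1.1 + 0.29×4.6 + 0.171×3.2 + 0.21×1.3) / (1 + 0.083×7 + 0.29×9.7 + 0.171×7.7 + 0.21×11) = 2.245/8.021 = 0.28 J/s.

0.28 J/s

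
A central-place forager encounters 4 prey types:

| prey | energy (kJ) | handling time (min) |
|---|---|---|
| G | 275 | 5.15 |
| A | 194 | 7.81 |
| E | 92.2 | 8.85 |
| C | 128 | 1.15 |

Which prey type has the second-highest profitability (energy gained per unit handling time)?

In descending order of E/h:
C: 128/1.15 = 111 kJ/min
G: 275/5.15 = 53.4 kJ/min
A: 194/7.81 = 24.8 kJ/min
E: 92.2/8.85 = 10.4 kJ/min

G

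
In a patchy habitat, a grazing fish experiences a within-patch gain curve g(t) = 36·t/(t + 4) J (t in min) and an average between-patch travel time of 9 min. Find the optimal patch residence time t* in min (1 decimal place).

6.0 min

By the marginal value theorem, leave when the instantaneous gain rate g'(t) equals the habitat-wide average g(t)/(T + t).
g'(t) = 36·4/(t + 4)². Setting 36·4/(t+4)² = 36t/[(t+4)(9+t)] gives 4(9+t) = t(t+4), so t² = 4×9 = 36.
t* = √36 = 6 min.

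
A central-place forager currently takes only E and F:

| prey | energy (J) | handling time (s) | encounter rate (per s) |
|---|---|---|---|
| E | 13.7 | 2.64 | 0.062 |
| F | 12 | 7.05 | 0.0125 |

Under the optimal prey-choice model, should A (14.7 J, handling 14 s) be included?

Yes

Intake rate on the current diet: R = (0.062×13.7 + 0.0125×12) / (1 + 0.062×2.64 + 0.0125×7.05) = 0.9994/1.252 = 0.7984 J/s.
Profitability of A: 14.7/14 = 1.05 J/s.
1.05 > 0.7984, so adding A raises the average — include it.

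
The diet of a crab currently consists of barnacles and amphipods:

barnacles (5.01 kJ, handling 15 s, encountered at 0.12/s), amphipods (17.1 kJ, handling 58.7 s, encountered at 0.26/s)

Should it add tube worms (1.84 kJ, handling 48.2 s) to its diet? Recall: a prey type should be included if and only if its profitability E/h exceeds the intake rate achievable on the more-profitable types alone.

Current rate: (0.12×5.01 + 0.26×17.1)/(1 + 0.12×15 + 0.26×58.7) = 0.2794 kJ/s.
tube worms: E/h = 1.84/48.2 = 0.03817 kJ/s.
Since 0.03817 < R, time spent handling tube worms is better spent searching.

No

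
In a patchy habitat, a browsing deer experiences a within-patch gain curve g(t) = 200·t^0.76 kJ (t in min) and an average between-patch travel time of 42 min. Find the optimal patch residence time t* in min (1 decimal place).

By the marginal value theorem, leave when the instantaneous gain rate g'(t) equals the habitat-wide average g(t)/(T + t).
g'(t) = 0.76·200·t^-0.24. Setting 0.76·200·t^-0.24 = 200·t^0.76/(42+t) gives 0.76(42+t) = t, so 0.24·t = 0.76×42.
t* = 0.76×42/0.24 = 133 min.

133.0 min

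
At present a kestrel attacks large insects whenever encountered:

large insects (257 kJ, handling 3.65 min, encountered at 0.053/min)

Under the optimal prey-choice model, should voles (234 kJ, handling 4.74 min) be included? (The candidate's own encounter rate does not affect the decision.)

Current rate: (0.053×257)/(1 + 0.053×3.65) = 11.41 kJ/min.
voles: E/h = 234/4.74 = 49.37 kJ/min.
49.37 > 11.41, so adding voles raises the average — include it.

Yes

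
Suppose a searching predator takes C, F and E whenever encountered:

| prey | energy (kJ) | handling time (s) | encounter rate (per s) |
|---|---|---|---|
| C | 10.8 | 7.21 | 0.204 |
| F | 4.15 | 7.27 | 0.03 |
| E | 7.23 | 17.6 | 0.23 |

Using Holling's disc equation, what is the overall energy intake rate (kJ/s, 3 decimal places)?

0.592 kJ/s

R = (0.204×10.8 + 0.03×4.15 + 0.23×7.23) / (1 + 0.204×7.21 + 0.03×7.27 + 0.23×17.6) = 3.991/6.737 = 0.5923 kJ/s.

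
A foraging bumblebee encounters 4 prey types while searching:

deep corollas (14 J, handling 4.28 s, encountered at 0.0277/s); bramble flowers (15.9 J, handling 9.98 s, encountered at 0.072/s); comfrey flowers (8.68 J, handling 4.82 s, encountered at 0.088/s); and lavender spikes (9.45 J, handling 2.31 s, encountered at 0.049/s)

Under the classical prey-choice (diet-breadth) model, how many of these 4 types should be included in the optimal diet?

4

Rank by E/h (J/s): lavender spikes 4.09, deep corollas 3.27, comfrey flowers 1.8, bramble flowers 1.59. Include each in turn until the next type's E/h falls below the running intake rate.
Rate on top 1: 0.416. deep corollas: 3.27 > 0.416 → include.
Rate on top 2: 0.6908. comfrey flowers: 1.8 > 0.6908 → include.
Rate on top 3: 0.9751. bramble flowers: 1.59 > 0.9751 → include.
Optimal diet: lavender spikes, deep corollas, comfrey flowers, bramble flowers — 4 of 4 types.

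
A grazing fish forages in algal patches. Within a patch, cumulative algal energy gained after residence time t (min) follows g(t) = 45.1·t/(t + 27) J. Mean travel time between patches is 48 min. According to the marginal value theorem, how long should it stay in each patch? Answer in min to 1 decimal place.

36.0 min

Maximise g(t)/(T+t): set derivative to zero → g'(t)(T+t) = g(t).
g'(t) = 45.1·27/(t + 27)². Setting 45.1·27/(t+27)² = 45.1t/[(t+27)(48+t)] gives 27(48+t) = t(t+27), so t² = 27×48 = 1296.
t* = √1296 = 36 min.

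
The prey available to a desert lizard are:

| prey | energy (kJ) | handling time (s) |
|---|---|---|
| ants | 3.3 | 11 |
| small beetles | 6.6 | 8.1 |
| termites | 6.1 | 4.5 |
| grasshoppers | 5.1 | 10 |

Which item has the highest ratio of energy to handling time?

Profitability E/h (kJ/s): ants = 3.3/11 = 0.3, small beetles = 6.6/8.1 = 0.815, termites = 6.1/4.5 = 1.36, grasshoppers = 5.1/10 = 0.51.
Ranked: termites > small beetles > grasshoppers > ants.

termites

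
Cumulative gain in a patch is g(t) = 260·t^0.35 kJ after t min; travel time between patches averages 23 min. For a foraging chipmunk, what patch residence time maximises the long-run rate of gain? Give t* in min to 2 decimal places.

12.38 min

Maximise g(t)/(T+t): set derivative to zero → g'(t)(T+t) = g(t).
g'(t) = 0.35·260·t^-0.65. Setting 0.35·260·t^-0.65 = 260·t^0.35/(23+t) gives 0.35(23+t) = t, so 0.65·t = 0.35×23.
t* = 0.35×23/0.65 = 12.38 min.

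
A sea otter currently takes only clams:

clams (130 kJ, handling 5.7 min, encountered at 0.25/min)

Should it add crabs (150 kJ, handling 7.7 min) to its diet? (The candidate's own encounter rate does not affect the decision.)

Intake rate on the current diet: R = (0.25×130) / (1 + 0.25×5.7) = 32.5/2.425 = 13.4 kJ/min.
crabs: E/h = 150/7.7 = 19.48 kJ/min.
19.48 > 13.4, so adding crabs raises the average — include it.

Yes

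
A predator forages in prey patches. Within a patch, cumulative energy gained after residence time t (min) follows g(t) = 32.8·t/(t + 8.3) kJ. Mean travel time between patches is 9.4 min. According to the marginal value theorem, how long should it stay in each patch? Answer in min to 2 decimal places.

8.83 min

By the marginal value theorem, leave when the instantaneous gain rate g'(t) equals the habitat-wide average g(t)/(T + t).
g'(t) = 32.8·8.3/(t + 8.3)². Setting 32.8·8.3/(t+8.3)² = 32.8t/[(t+8.3)(9.4+t)] gives 8.3(9.4+t) = t(t+8.3), so t² = 8.3×9.4 = 78.02.
t* = √78.02 = 8.833 min.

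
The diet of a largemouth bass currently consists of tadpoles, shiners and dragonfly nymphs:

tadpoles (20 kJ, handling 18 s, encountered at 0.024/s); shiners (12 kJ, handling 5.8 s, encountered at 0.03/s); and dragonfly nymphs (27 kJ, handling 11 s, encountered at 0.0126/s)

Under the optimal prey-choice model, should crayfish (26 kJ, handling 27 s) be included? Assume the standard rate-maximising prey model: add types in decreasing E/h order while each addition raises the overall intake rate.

Current rate: (0.024×20 + 0.03×12 + 0.0126×27)/(1 + 0.024×18 + 0.03×5.8 + 0.0126×11) = 0.6765 kJ/s.
Profitability of crayfish: 26/27 = 0.963 kJ/s.
Since 0.963 > R, including crayfish increases the long-run rate.

Yes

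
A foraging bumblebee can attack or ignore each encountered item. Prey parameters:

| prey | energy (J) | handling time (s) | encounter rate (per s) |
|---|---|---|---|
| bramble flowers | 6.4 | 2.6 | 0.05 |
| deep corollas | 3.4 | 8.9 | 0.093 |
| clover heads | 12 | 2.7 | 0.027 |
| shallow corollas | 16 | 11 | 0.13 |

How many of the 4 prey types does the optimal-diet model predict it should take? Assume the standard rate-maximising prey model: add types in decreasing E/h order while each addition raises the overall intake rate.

3

Profitabilities (E/h, J/s): clover heads 4.44, bramble flowers 2.46, shallow corollas 1.45, deep corollas 0.382. Add prey in this order while the next type's profitability exceeds the intake rate on those already taken.
Rate on top 1: 0.302. bramble flowers: 2.46 > 0.302 → include.
Rate on top 2: 0.5354. shallow corollas: 1.45 > 0.5354 → include.
Rate on top 3: 1.035. deep corollas: 0.382 < 1.035 → exclude; stop.
Optimal diet: clover heads, bramble flowers, shallow corollas — 3 of 4 types.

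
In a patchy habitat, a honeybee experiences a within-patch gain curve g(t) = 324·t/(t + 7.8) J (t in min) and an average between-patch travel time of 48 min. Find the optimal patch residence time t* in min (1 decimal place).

Maximise g(t)/(T+t): set derivative to zero → g'(t)(T+t) = g(t).
g'(t) = 324·7.8/(t + 7.8)². Setting 324·7.8/(t+7.8)² = 324t/[(t+7.8)(48+t)] gives 7.8(48+t) = t(t+7.8), so t² = 7.8×48 = 374.4.
t* = √374.4 = 19.35 min.

19.3 min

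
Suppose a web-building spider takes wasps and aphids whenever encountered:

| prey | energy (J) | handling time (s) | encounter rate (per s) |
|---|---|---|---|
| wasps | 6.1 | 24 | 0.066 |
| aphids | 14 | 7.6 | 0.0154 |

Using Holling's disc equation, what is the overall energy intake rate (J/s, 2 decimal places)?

0.23 J/s

Energy encountered per unit search time: 0.066×6.1 + 0.0154×14 = 0.6182 J/s.
Handling time per unit search time: 0.066×24 + 0.0154×7.6 = 1.701.
Rate = 0.6182/(1 + 1.701) = 0.2289 J/s.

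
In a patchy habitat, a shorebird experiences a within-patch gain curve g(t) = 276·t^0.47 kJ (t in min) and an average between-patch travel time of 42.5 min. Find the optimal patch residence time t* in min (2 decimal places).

37.69 min

By the marginal value theorem, leave when the instantaneous gain rate g'(t) equals the habitat-wide average g(t)/(T + t).
g'(t) = 0.47·276·t^-0.53. Setting 0.47·276·t^-0.53 = 276·t^0.47/(42.5+t) gives 0.47(42.5+t) = t, so 0.53·t = 0.47×42.5.
t* = 0.47×42.5/0.53 = 37.69 min.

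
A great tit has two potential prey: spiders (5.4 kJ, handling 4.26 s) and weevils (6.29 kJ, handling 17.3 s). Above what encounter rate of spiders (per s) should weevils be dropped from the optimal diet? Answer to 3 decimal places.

0.094 per s

At the threshold, the rate on spiders alone equals the profitability of weevils: λ·5.4/(1 + λ·4.26) = 6.29/17.3 = 0.3636.
Rearranging, λ(5.4 − 0.3636×4.26) = 0.3636, so λ = 0.3636/3.851 = 0.09441 per s.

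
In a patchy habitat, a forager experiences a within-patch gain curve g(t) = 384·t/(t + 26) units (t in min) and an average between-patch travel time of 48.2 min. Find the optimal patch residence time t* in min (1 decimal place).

35.4 min

Maximise g(t)/(T+t): set derivative to zero → g'(t)(T+t) = g(t).
g'(t) = 384·26/(t + 26)². Setting 384·26/(t+26)² = 384t/[(t+26)(48.2+t)] gives 26(48.2+t) = t(t+26), so t² = 26×48.2 = 1253.
t* = √1253 = 35.4 min.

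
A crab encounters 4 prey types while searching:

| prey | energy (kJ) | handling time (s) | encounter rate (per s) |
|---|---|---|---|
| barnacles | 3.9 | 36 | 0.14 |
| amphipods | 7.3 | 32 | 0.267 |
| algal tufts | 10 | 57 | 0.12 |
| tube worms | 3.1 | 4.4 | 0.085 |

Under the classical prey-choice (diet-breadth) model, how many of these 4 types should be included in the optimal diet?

Rank by E/h (kJ/s): tube worms 0.705, amphipods 0.228, algal tufts 0.175, barnacles 0.108. Include each in turn until the next type's E/h falls below the running intake rate.
Rate on top 1: 0.1918. amphipods: 0.228 > 0.1918 → include.
Rate on top 2: 0.2231. algal tufts: 0.175 < 0.2231 → exclude; stop.
Optimal diet: tube worms, amphipods — 2 of 4 types.

2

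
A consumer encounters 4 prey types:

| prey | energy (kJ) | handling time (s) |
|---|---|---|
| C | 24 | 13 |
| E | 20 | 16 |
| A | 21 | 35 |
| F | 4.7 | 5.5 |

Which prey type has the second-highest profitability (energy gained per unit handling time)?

Profitability E/h (kJ/s): C = 24/13 = 1.85, E = 20/16 = 1.25, A = 21/35 = 0.6, F = 4.7/5.5 = 0.855.
Ranked: C > E > F > A.

E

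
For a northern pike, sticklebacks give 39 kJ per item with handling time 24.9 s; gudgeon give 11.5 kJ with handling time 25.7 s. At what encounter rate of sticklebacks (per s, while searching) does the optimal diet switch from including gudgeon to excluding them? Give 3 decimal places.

Drop gudgeon once their profitability E₂/h₂ falls below the rate achievable on sticklebacks alone: E₂/h₂ = λE₁/(1 + λh₁).
Solve for λ: λE₁h₂ = E₂(1 + λh₁) → λ(E₁h₂ − E₂h₁) = E₂ → λ = E₂/(E₁h₂ − E₂h₁).
λ = 11.5/(39×25.7 − 11.5×24.9) = 11.5/716 = 0.01606 per s.

0.016 per s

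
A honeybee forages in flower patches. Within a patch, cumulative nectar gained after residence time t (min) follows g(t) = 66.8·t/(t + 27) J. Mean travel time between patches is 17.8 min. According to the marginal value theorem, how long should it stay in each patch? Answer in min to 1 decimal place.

21.9 min

Maximise g(t)/(T+t): set derivative to zero → g'(t)(T+t) = g(t).
g'(t) = 66.8·27/(t + 27)². Setting 66.8·27/(t+27)² = 66.8t/[(t+27)(17.8+t)] gives 27(17.8+t) = t(t+27), so t² = 27×17.8 = 480.6.
t* = √480.6 = 21.92 min.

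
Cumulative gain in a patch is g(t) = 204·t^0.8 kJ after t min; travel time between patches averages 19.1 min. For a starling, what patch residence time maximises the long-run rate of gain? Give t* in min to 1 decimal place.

Maximise g(t)/(T+t): set derivative to zero → g'(t)(T+t) = g(t).
g'(t) = 0.8·204·t^-0.2. Setting 0.8·204·t^-0.2 = 204·t^0.8/(19.1+t) gives 0.8(19.1+t) = t, so 0.20·t = 0.8×19.1.
t* = 0.8×19.1/0.20 = 76.4 min.

76.4 min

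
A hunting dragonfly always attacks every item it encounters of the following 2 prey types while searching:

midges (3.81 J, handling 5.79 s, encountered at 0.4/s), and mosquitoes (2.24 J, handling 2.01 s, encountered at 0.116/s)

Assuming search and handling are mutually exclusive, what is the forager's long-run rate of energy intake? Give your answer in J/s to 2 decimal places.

0.50 J/s

R = Σλ_iE_i / (1 + Σλ_ih_i)
Numerator: 0.4×3.81 + 0.116×2.24 = 1.784
Denominator: 1 + 0.4×5.79 + 0.116×2.01 = 3.549
R = 1.784/3.549 = 0.5026 J/s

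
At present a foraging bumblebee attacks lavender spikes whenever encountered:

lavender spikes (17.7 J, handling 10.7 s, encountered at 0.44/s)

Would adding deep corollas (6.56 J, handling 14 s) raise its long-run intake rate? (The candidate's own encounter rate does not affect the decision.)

On lavender spikes alone, R = ΣλE/(1+Σλh) = 7.788/5.708 = 1.364 J/s.
deep corollas: E/h = 6.56/14 = 0.4686 J/s.
Since 0.4686 < R, time spent handling deep corollas is better spent searching.

No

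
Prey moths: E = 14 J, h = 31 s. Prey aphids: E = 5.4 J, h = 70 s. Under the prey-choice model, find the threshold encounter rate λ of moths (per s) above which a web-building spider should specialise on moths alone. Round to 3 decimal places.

0.007 per s

At the threshold, the rate on moths alone equals the profitability of aphids: λ·14/(1 + λ·31) = 5.4/70 = 0.07714.
Rearranging, λ(14 − 0.07714×31) = 0.07714, so λ = 0.07714/11.61 = 0.006645 per s.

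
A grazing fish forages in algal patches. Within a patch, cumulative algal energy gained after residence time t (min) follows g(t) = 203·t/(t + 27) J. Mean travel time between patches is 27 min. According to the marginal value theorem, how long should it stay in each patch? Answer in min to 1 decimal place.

27.0 min

Maximise g(t)/(T+t): set derivative to zero → g'(t)(T+t) = g(t).
g'(t) = 203·27/(t + 27)². Setting 203·27/(t+27)² = 203t/[(t+27)(27+t)] gives 27(27+t) = t(t+27), so t² = 27×27 = 729.
t* = √729 = 27 min.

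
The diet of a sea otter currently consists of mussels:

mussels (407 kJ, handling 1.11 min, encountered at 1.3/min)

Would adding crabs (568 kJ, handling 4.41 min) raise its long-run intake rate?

No

On mussels alone, R = ΣλE/(1+Σλh) = 529.1/2.443 = 216.6 kJ/min.
Profitability of crabs: 568/4.41 = 128.8 kJ/min.
Since 128.8 < R, time spent handling crabs is better spent searching.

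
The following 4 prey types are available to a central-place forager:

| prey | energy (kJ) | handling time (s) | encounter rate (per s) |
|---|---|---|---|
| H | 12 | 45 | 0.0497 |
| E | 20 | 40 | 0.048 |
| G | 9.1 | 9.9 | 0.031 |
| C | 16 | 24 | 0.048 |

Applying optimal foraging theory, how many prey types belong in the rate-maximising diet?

E/h in descending order: G 0.919, C 0.667, E 0.5, H 0.267 kJ/s. The optimal diet is the largest prefix of this list for which every included type satisfies E_i/h_i > R on the types above it.
Rate on top 1: 0.2159. C: 0.667 > 0.2159 → include.
Rate on top 2: 0.4271. E: 0.5 > 0.4271 → include.
Rate on top 3: 0.459. H: 0.267 < 0.459 → exclude; stop.
Optimal diet: G, C, E — 3 of 4 types.

3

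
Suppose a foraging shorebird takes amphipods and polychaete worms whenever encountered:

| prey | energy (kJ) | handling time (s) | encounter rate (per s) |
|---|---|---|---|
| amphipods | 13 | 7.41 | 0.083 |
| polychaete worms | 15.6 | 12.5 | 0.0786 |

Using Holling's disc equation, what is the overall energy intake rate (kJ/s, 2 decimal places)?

Energy encountered per unit search time: 0.083×13 + 0.0786×15.6 = 2.305 kJ/s.
Handling time per unit search time: 0.083×7.41 + 0.0786×12.5 = 1.598.
Rate = 2.305/(1 + 1.598) = 0.8874 kJ/s.

0.89 kJ/s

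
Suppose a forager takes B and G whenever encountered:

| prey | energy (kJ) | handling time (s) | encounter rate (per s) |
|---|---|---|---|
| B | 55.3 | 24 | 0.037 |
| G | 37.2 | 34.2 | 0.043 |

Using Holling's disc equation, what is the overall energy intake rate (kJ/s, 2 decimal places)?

1.09 kJ/s

R = (0.037×55.3 + 0.043×37.2) / (1 + 0.037×24 + 0.043×34.2) = 3.646/3.359 = 1.085 kJ/s.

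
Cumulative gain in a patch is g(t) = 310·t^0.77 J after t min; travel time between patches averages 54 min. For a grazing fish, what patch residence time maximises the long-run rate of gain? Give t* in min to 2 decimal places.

Optimal t* satisfies g'(t*) = g(t*)/(T + t*).
g'(t) = 0.77·310·t^-0.23. Setting 0.77·310·t^-0.23 = 310·t^0.77/(54+t) gives 0.77(54+t) = t, so 0.23·t = 0.77×54.
t* = 0.77×54/0.23 = 180.8 min.

180.78 min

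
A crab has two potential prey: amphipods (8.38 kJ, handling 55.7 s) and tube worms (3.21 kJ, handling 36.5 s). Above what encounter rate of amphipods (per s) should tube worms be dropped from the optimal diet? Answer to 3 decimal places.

0.025 per s

Drop tube worms once their profitability E₂/h₂ falls below the rate achievable on amphipods alone: E₂/h₂ = λE₁/(1 + λh₁).
Solve for λ: λE₁h₂ = E₂(1 + λh₁) → λ(E₁h₂ − E₂h₁) = E₂ → λ = E₂/(E₁h₂ − E₂h₁).
λ = 3.21/(8.38×36.5 − 3.21×55.7) = 3.21/127.1 = 0.02526 per s.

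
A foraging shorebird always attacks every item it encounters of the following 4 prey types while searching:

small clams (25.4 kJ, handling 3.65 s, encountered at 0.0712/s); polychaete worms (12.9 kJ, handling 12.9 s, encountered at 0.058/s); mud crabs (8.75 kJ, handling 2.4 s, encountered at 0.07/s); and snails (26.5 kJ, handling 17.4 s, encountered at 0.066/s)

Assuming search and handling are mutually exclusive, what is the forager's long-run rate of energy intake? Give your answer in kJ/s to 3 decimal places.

R = Σλ_iE_i / (1 + Σλ_ih_i)
Numerator: 0.0712×25.4 + 0.058×12.9 + 0.07×8.75 + 0.066×26.5 = 4.918
Denominator: 1 + 0.0712×3.65 + 0.058×12.9 + 0.07×2.4 + 0.066×17.4 = 3.324
R = 4.918/3.324 = 1.479 kJ/s

1.479 kJ/s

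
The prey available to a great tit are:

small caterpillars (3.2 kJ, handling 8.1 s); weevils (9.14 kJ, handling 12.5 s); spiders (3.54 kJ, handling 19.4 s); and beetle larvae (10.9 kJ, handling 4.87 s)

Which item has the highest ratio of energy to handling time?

beetle larvae

Profitability E/h (kJ/s): small caterpillars = 3.2/8.1 = 0.395, weevils = 9.14/12.5 = 0.731, spiders = 3.54/19.4 = 0.182, beetle larvae = 10.9/4.87 = 2.24.
Ranked: beetle larvae > weevils > small caterpillars > spiders.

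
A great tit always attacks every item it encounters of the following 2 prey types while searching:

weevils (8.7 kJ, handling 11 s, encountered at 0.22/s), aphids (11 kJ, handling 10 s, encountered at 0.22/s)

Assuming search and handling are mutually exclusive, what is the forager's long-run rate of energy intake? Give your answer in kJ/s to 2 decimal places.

R = Σλ_iE_i / (1 + Σλ_ih_i)
Numerator: 0.22×8.7 + 0.22×11 = 4.334
Denominator: 1 + 0.22×11 + 0.22×10 = 5.62
R = 4.334/5.62 = 0.7712 kJ/s

0.77 kJ/s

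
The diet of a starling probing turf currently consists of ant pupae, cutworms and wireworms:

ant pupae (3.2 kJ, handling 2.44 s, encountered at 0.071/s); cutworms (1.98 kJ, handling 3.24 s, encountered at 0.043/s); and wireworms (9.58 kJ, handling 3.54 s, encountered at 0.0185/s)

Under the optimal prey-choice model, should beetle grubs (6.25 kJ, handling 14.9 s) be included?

Yes

Current rate: (0.071×3.2 + 0.043×1.98 + 0.0185×9.58)/(1 + 0.071×2.44 + 0.043×3.24 + 0.0185×3.54) = 0.3553 kJ/s.
Profitability of beetle grubs: 6.25/14.9 = 0.4195 kJ/s.
Since 0.4195 > R, including beetle grubs increases the long-run rate.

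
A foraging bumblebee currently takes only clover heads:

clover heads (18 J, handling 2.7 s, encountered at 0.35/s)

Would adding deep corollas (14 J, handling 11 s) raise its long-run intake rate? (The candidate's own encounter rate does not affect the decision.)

Current rate: (0.35×18)/(1 + 0.35×2.7) = 3.239 J/s.
deep corollas: E/h = 14/11 = 1.273 J/s.
Since 1.273 < R, time spent handling deep corollas is better spent searching.

No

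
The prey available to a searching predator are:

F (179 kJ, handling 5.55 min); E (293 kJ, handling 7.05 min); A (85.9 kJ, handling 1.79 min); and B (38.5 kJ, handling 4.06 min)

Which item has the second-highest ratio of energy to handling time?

E

Profitability E/h (kJ/min): F = 179/5.55 = 32.3, E = 293/7.05 = 41.6, A = 85.9/1.79 = 48, B = 38.5/4.06 = 9.48.
Ranked: A > E > F > B.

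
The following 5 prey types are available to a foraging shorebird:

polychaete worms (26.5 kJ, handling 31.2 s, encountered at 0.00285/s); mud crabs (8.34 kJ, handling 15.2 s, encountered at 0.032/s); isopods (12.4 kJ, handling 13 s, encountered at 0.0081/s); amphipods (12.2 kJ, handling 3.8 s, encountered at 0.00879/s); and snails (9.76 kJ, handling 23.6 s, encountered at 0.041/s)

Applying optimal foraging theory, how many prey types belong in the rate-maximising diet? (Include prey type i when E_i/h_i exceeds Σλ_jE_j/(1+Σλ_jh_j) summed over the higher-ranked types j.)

5

Profitabilities (E/h, kJ/s): amphipods 3.21, isopods 0.954, polychaete worms 0.849, mud crabs 0.549, snails 0.414. Add prey in this order while the next type's profitability exceeds the intake rate on those already taken.
Rate on top 1: 0.1038. isopods: 0.954 > 0.1038 → include.
Rate on top 2: 0.1824. polychaete worms: 0.849 > 0.1824 → include.
Rate on top 3: 0.2307. mud crabs: 0.549 > 0.2307 → include.
Rate on top 4: 0.3209. snails: 0.414 > 0.3209 → include.
Optimal diet: amphipods, isopods, polychaete worms, mud crabs, snails — 5 of 5 types.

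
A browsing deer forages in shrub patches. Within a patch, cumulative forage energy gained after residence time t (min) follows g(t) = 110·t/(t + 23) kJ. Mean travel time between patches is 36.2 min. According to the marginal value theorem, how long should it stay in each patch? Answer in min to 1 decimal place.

Optimal t* satisfies g'(t*) = g(t*)/(T + t*).
g'(t) = 110·23/(t + 23)². Setting 110·23/(t+23)² = 110t/[(t+23)(36.2+t)] gives 23(36.2+t) = t(t+23), so t² = 23×36.2 = 832.6.
t* = √832.6 = 28.85 min.

28.9 min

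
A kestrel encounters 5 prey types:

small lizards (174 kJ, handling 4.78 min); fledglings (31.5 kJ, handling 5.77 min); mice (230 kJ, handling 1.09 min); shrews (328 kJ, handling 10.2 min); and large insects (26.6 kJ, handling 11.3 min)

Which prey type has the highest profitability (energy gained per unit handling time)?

mice

Profitability E/h (kJ/min): small lizards = 174/4.78 = 36.4, fledglings = 31.5/5.77 = 5.46, mice = 230/1.09 = 211, shrews = 328/10.2 = 32.2, large insects = 26.6/11.3 = 2.35.
Ranked: mice > small lizards > shrews > fledglings > large insects.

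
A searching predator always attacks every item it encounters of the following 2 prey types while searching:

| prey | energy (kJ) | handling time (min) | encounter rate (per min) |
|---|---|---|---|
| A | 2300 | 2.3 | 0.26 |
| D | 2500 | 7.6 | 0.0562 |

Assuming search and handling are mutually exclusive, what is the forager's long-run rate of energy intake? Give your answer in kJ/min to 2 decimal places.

R = Σλ_iE_i / (1 + Σλ_ih_i)
Numerator: 0.26×2300 + 0.0562×2500 = 738.5
Denominator: 1 + 0.26×2.3 + 0.0562×7.6 = 2.025
R = 738.5/2.025 = 364.7 kJ/min

364.67 kJ/min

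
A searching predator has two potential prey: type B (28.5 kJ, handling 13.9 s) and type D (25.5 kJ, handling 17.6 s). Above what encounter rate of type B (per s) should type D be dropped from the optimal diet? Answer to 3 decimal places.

0.173 per s

The zero-one rule: include type D iff E₂/h₂ > λE₁/(1+λh₁). Equality gives the switch point.
λE₁h₂ = E₂ + λE₂h₁ ⇒ λ = E₂/(E₁h₂ − E₂h₁) = 25.5/(501.6 − 354.4) = 0.1733 per s.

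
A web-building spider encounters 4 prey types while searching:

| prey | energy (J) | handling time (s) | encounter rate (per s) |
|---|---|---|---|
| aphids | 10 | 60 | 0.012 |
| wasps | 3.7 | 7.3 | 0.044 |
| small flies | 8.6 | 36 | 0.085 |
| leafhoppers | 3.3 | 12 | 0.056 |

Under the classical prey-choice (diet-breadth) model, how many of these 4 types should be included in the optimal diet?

3

E/h in descending order: wasps 0.507, leafhoppers 0.275, small flies 0.239, aphids 0.167 J/s. The optimal diet is the largest prefix of this list for which every included type satisfies E_i/h_i > R on the types above it.
Rate on top 1: 0.1232. leafhoppers: 0.275 > 0.1232 → include.
Rate on top 2: 0.1744. small flies: 0.239 > 0.1744 → include.
Rate on top 3: 0.2134. aphids: 0.167 < 0.2134 → exclude; stop.
Optimal diet: wasps, leafhoppers, small flies — 3 of 4 types.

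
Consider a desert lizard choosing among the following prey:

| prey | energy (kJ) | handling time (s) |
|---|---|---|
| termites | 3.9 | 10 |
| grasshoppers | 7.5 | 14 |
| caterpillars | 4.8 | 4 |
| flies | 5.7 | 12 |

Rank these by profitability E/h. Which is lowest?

termites

Profitability E/h (kJ/s): termites = 3.9/10 = 0.39, grasshoppers = 7.5/14 = 0.536, caterpillars = 4.8/4 = 1.2, flies = 5.7/12 = 0.475.
Ranked: caterpillars > grasshoppers > flies > termites.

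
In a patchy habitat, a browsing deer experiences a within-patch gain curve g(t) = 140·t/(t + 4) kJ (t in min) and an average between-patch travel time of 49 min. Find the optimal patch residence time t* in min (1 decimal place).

By the marginal value theorem, leave when the instantaneous gain rate g'(t) equals the habitat-wide average g(t)/(T + t).
g'(t) = 140·4/(t + 4)². Setting 140·4/(t+4)² = 140t/[(t+4)(49+t)] gives 4(49+t) = t(t+4), so t² = 4×49 = 196.
t* = √196 = 14 min.

14.0 min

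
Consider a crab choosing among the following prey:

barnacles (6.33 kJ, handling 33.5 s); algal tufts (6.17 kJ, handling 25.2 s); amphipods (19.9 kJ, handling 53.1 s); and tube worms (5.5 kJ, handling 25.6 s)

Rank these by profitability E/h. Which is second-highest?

Profitability E/h (kJ/s): barnacles = 6.33/33.5 = 0.189, algal tufts = 6.17/25.2 = 0.245, amphipods = 19.9/53.1 = 0.375, tube worms = 5.5/25.6 = 0.215.
Ranked: amphipods > algal tufts > tube worms > barnacles.

algal tufts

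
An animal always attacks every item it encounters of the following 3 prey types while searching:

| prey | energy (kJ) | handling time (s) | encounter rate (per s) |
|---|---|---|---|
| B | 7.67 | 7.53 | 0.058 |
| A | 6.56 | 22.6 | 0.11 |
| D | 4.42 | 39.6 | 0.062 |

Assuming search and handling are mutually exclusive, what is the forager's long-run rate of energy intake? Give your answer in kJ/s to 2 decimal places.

R = (0.058×7.67 + 0.11×6.56 + 0.062×4.42) / (1 + 0.058×7.53 + 0.11×22.6 + 0.062×39.6) = 1.44/6.378 = 0.2259 kJ/s.

0.23 kJ/s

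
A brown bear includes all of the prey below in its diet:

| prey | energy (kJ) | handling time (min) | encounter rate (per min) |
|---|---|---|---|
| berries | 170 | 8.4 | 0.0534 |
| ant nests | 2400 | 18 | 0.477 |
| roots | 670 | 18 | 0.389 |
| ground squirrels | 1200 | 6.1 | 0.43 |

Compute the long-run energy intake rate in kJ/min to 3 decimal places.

R = Σλ_iE_i / (1 + Σλ_ih_i)
Numerator: 0.0534×170 + 0.477×2400 + 0.389×670 + 0.43×1200 = 1931
Denominator: 1 + 0.0534×8.4 + 0.477×18 + 0.389×18 + 0.43×6.1 = 19.66
R = 1931/19.66 = 98.2 kJ/min

98.197 kJ/min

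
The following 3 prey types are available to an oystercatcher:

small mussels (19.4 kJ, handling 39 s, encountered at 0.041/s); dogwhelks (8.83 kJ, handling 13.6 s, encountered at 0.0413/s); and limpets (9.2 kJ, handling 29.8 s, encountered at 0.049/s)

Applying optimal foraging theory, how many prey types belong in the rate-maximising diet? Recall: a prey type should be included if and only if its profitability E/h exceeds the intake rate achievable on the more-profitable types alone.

2

E/h in descending order: dogwhelks 0.649, small mussels 0.497, limpets 0.309 kJ/s. The optimal diet is the largest prefix of this list for which every included type satisfies E_i/h_i > R on the types above it.
Rate on top 1: 0.2335. small mussels: 0.497 > 0.2335 → include.
Rate on top 2: 0.367. limpets: 0.309 < 0.367 → exclude; stop.
Optimal diet: dogwhelks, small mussels — 2 of 3 types.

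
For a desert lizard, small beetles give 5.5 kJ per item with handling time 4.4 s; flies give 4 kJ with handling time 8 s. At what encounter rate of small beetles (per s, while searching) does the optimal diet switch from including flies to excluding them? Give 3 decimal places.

0.152 per s

The zero-one rule: include flies iff E₂/h₂ > λE₁/(1+λh₁). Equality gives the switch point.
λE₁h₂ = E₂ + λE₂h₁ ⇒ λ = E₂/(E₁h₂ − E₂h₁) = 4/(44 − 17.6) = 0.1515 per s.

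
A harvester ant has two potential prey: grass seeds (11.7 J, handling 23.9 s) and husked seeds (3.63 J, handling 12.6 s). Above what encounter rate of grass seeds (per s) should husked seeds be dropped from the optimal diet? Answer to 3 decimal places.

At the threshold, the rate on grass seeds alone equals the profitability of husked seeds: λ·11.7/(1 + λ·23.9) = 3.63/12.6 = 0.2881.
Rearranging, λ(11.7 − 0.2881×23.9) = 0.2881, so λ = 0.2881/4.815 = 0.05984 per s.

0.060 per s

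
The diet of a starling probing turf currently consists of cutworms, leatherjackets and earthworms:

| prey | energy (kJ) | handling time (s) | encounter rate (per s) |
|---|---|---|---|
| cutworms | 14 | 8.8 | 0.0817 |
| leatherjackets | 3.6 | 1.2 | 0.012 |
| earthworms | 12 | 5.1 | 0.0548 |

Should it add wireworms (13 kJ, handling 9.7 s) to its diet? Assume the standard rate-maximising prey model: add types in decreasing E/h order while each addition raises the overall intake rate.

Yes

Intake rate on the current diet: R = (0.0817×14 + 0.012×3.6 + 0.0548×12) / (1 + 0.0817×8.8 + 0.012×1.2 + 0.0548×5.1) = 1.845/2.013 = 0.9164 kJ/s.
Profitability of wireworms: 13/9.7 = 1.34 kJ/s.
1.34 > 0.9164, so adding wireworms raises the average — include it.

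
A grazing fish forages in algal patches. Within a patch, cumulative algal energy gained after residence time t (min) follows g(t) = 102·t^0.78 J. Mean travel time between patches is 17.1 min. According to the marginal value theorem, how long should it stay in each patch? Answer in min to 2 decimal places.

60.63 min

Maximise g(t)/(T+t): set derivative to zero → g'(t)(T+t) = g(t).
g'(t) = 0.78·102·t^-0.22. Setting 0.78·102·t^-0.22 = 102·t^0.78/(17.1+t) gives 0.78(17.1+t) = t, so 0.22·t = 0.78×17.1.
t* = 0.78×17.1/0.22 = 60.63 min.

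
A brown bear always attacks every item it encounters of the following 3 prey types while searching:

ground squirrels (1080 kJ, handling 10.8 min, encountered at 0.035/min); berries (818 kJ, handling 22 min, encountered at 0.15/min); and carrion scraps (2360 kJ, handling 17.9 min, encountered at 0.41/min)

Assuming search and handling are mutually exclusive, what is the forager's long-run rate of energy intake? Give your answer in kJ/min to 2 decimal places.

R = Σλ_iE_i / (1 + Σλ_ih_i)
Numerator: 0.035×1080 + 0.15×818 + 0.41×2360 = 1128
Denominator: 1 + 0.035×10.8 + 0.15×22 + 0.41×17.9 = 12.02
R = 1128/12.02 = 93.88 kJ/min

93.88 kJ/min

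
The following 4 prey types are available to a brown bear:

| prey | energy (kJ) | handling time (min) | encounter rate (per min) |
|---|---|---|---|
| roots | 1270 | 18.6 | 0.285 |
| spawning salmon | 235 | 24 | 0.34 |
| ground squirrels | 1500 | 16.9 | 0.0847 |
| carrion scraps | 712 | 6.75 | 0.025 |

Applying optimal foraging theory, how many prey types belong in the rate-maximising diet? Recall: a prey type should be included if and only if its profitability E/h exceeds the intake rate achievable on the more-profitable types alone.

Profitabilities (E/h, kJ/min): carrion scraps 105, ground squirrels 88.8, roots 68.3, spawning salmon 9.79. Add prey in this order while the next type's profitability exceeds the intake rate on those already taken.
Rate on top 1: 15.23. ground squirrels: 88.8 > 15.23 → include.
Rate on top 2: 55.71. roots: 68.3 > 55.71 → include.
Rate on top 3: 64.14. spawning salmon: 9.79 < 64.14 → exclude; stop.
Optimal diet: carrion scraps, ground squirrels, roots — 3 of 4 types.

3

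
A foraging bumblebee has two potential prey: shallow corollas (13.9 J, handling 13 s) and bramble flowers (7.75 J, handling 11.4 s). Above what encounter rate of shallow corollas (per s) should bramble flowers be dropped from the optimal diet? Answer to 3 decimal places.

The zero-one rule: include bramble flowers iff E₂/h₂ > λE₁/(1+λh₁). Equality gives the switch point.
λE₁h₂ = E₂ + λE₂h₁ ⇒ λ = E₂/(E₁h₂ − E₂h₁) = 7.75/(158.5 − 100.8) = 0.1343 per s.

0.134 per s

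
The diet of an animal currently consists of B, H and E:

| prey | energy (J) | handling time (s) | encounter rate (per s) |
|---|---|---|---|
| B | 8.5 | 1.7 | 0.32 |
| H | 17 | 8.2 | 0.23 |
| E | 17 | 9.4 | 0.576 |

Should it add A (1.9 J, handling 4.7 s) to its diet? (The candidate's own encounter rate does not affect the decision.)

No

On B, H and E alone, R = ΣλE/(1+Σλh) = 16.42/8.844 = 1.857 J/s.
Profitability of A: 1.9/4.7 = 0.4043 J/s.
Since 0.4043 < R, time spent handling A is better spent searching.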